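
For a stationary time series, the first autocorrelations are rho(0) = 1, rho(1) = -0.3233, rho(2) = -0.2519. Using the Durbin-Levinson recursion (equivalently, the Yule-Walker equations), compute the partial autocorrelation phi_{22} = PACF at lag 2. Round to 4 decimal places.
\phi_{22} = -0.3980

The PACF at lag k is phi_{kk}, the last component of the solution
to the Yule-Walker system G_k phi = r_k where
  (G_k)_{ij} = rho(|i - j|), (r_k)_i = rho(i), i,j = 1..k.
Equivalently, Durbin-Levinson gives phi_{kk} iteratively:
  phi_{11} = rho(1)
  phi_{kk} = [rho(k) - sum_{j=1..k-1} phi_{k-1,j} rho(k-j)]
            / [1 - sum_{j=1..k-1} phi_{k-1,j} rho(j)],
  phi_{k,j} = phi_{k-1,j} - phi_{kk} phi_{k-1,k-j},  j = 1..k-1.
Step k = 1:
  phi_11 = rho(1) = -0.3233.
Step k = 2:
  phi_22 = [rho(2) - phi_11 rho(1)] / [1 - phi_11 rho(1)] = [-0.2519 - (-0.3233)(-0.3233)] / [1 - (-0.3233)(-0.3233)]
         = -0.35642289 / 0.89547711 = -0.398.
Therefore phi_{22} = -0.3980.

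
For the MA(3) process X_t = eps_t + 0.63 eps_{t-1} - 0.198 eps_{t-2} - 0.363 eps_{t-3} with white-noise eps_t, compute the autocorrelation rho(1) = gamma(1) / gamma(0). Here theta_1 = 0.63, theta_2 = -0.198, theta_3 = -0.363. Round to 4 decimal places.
\rho(1) = 0.3681

For an MA(q) process with theta_0 = 1, the autocovariance is
  gamma(k) = sigma^2 * sum_{i=0..q-k} theta_i * theta_{i+k},
and rho(k) = gamma(k) / gamma(0). Sigma^2 cancels.
  numerator   = (1)*(0.63) + (0.63)*(-0.198) + (-0.198)*(-0.363) = 0.577134.
  denominator = (1)^2 + (0.63)^2 + (-0.198)^2 + (-0.363)^2 = 1.567873.
  rho(1) = 0.577134 / 1.567873 = 0.3681.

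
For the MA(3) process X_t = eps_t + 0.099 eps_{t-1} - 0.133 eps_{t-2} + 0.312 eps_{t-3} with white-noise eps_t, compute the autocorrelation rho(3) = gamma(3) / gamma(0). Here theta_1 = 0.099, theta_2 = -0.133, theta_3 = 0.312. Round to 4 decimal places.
\rho(3) = 0.2774

For an MA(q) process with theta_0 = 1, the autocovariance is
  gamma(k) = sigma^2 * sum_{i=0..q-k} theta_i * theta_{i+k},
and rho(k) = gamma(k) / gamma(0). Sigma^2 cancels.
  numerator   = (1)*(0.312) = 0.312.
  denominator = (1)^2 + (0.099)^2 + (-0.133)^2 + (0.312)^2 = 1.124834.
  rho(3) = 0.312 / 1.124834 = 0.2774.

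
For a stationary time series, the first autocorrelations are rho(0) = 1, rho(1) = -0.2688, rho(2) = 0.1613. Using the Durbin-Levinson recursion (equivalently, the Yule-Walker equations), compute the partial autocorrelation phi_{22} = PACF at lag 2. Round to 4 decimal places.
\phi_{22} = 0.0960

The PACF at lag k is phi_{kk}, the last component of the solution
to the Yule-Walker system G_k phi = r_k where
  (G_k)_{ij} = rho(|i - j|), (r_k)_i = rho(i), i,j = 1..k.
Equivalently, Durbin-Levinson gives phi_{kk} iteratively:
  phi_{11} = rho(1)
  phi_{kk} = [rho(k) - sum_{j=1..k-1} phi_{k-1,j} rho(k-j)]
            / [1 - sum_{j=1..k-1} phi_{k-1,j} rho(j)],
  phi_{k,j} = phi_{k-1,j} - phi_{kk} phi_{k-1,k-j},  j = 1..k-1.
Step k = 1:
  phi_11 = rho(1) = -0.2688.
Step k = 2:
  phi_22 = [rho(2) - phi_11 rho(1)] / [1 - phi_11 rho(1)] = [0.1613 - (-0.2688)(-0.2688)] / [1 - (-0.2688)(-0.2688)]
         = 0.08904656 / 0.92774656 = 0.096.
Therefore phi_{22} = 0.0960.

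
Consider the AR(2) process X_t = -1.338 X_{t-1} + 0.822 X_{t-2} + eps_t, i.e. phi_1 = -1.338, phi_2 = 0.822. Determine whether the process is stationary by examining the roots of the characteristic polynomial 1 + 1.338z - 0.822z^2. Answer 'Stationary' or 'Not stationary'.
\text{Not stationary}

The AR(p) characteristic polynomial is P(z) = 1 + 1.338z - 0.822z^2.
Stationarity requires all roots to lie outside the unit circle, i.e. |z| > 1 for every root.
Set 1 + (1.338) z + (-0.822) z^2 = 0, i.e. a z^2 + b z + c = 0 with a = -0.822, b = 1.338, c = 1.
Discriminant D = b^2 - 4ac = (1.338)^2 - 4*(-0.822)*1 = 1.790244 - (-3.288) = 5.078244.
D >= 0, so the roots are real: z = (-b +/- sqrt(D)) / (2a) = (-1.338 +/- 2.253496) / (-1.644).
  z_1 = (-1.338 + 2.253496) / (-1.644) = -0.5569,   |z_1| = 0.5569.
  z_2 = (-1.338 - 2.253496) / (-1.644) = 2.1846,   |z_2| = 2.1846.
Moduli of all roots: 0.5569, 2.1846.
All moduli strictly greater than 1? No.
Verdict: Not stationary.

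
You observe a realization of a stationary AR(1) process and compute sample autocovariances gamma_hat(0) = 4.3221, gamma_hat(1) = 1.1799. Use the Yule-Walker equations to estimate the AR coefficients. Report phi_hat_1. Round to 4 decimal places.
\hat\phi_{1} = 0.2730

The Yule-Walker equations for an AR(p) process read, in matrix form,
  Gamma_p phi = r_p,   with   (Gamma_p)_{ij} = gamma(|i - j|),
                       (r_p)_i = gamma(i),   i,j = 1..p.
Substitute the sample gammas (Toeplitz matrix and right-hand side of size 1):
  Gamma_p = [[4.3221]]
  r_p     = [1.1799]
With p = 1 this is the single equation gamma(0) phi_1 = gamma(1):
  phi_hat_1 = gamma(1) / gamma(0) = 1.1799 / 4.3221 = 0.2730.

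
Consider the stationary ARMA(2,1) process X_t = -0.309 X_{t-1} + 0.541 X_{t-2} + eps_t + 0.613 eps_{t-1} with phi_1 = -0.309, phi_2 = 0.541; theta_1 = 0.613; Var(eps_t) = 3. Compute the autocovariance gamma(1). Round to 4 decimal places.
\gamma(1) = 1.1323

Multiply the model equation by X_{t-k} and take expectations. With theta_0 = psi_0 = 1 and psi_j the MA(infinity) weights, this gives
  gamma(k) - sum_i phi_i gamma(k-i) = c_k,
  c_k = sigma^2 * sum_{j=k..q} theta_j psi_{j-k}   (c_k = 0 for k > q),
using gamma(-m) = gamma(m).
psi-weights needed (psi_j = theta_j + sum_i phi_i psi_{j-i}):
  psi_1 = theta_1 + phi_1 = 0.613 + (-0.309) = 0.304
Right-hand sides:
  c_0 = sigma^2 (1 + theta_1 psi_1) = 3 * (1 + (0.613)(0.304)) = 3 * 1.186352 = 3.559056
  c_1 = sigma^2 theta_1 = 3 * (0.613) = 1.839
  c_2 = 0
Equations for k = 0, 1, 2 (AR order 2, c_2 = 0):
  (E0) gamma(0) = phi_1 gamma(1) + phi_2 gamma(2) + c_0
  (E1) gamma(1) = phi_1 gamma(0) + phi_2 gamma(1) + c_1
  (E2) gamma(2) = phi_1 gamma(1) + phi_2 gamma(0)
From (E1): gamma(1) = A gamma(0) + B with
  A = phi_1 / (1 - phi_2) = -0.309 / 0.459 = -0.673203,   B = c_1 / (1 - phi_2) = 1.839 / 0.459 = 4.006536.
Insert (E2) into (E0): gamma(0) (1 - phi_2^2) = phi_1 (1 + phi_2) gamma(1) + c_0.
  phi_1 (1 + phi_2) = (-0.309)(1.541) = -0.476169,   1 - phi_2^2 = 0.707319.
Replace gamma(1) by A gamma(0) + B and collect gamma(0):
  gamma(0) [0.707319 - (-0.476169)(-0.673203)] = (-0.476169)(4.006536) + 3.559056
  gamma(0) * 0.386761 = 1.651268
  gamma(0) = 1.651268 / 0.386761 = 4.269481.
  gamma(1) = A gamma(0) + B = (-0.673203)(4.269481) + (4.006536) = 1.13231.
Therefore gamma(1) = 1.1323 (to 4 decimal places).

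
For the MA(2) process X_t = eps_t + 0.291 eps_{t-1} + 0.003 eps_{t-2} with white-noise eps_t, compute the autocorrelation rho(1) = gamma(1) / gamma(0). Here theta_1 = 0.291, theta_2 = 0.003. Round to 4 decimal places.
\rho(1) = 0.2691

For an MA(q) process with theta_0 = 1, the autocovariance is
  gamma(k) = sigma^2 * sum_{i=0..q-k} theta_i * theta_{i+k},
and rho(k) = gamma(k) / gamma(0). Sigma^2 cancels.
  numerator   = (1)*(0.291) + (0.291)*(0.003) = 0.291873.
  denominator = (1)^2 + (0.291)^2 + (0.003)^2 = 1.08469.
  rho(1) = 0.291873 / 1.08469 = 0.2691.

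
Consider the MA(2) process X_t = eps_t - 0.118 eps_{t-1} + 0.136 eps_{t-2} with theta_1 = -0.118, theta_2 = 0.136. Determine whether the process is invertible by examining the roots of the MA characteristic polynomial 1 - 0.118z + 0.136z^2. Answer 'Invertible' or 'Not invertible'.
\text{Invertible}

The MA(q) characteristic polynomial is P(z) = 1 - 0.118z + 0.136z^2.
Invertibility requires all roots to lie outside the unit circle, i.e. |z| > 1 for every root.
Set 1 + (-0.118) z + (0.136) z^2 = 0, i.e. a z^2 + b z + c = 0 with a = 0.136, b = -0.118, c = 1.
Discriminant D = b^2 - 4ac = (-0.118)^2 - 4*(0.136)*1 = 0.013924 - (0.544) = -0.530076.
D < 0, so the roots are the complex-conjugate pair z = (-b +/- i sqrt(-D)) / (2a) = 0.4338 +/- 2.6767i.
For a conjugate pair |z|^2 = z * conj(z) = (product of roots) = c/a = 1/(0.136) = 7.352941, so |z| = sqrt(7.352941) = 2.7116 for both roots.
Moduli of all roots: 2.7116, 2.7116.
All moduli strictly greater than 1? Yes.
Verdict: Invertible.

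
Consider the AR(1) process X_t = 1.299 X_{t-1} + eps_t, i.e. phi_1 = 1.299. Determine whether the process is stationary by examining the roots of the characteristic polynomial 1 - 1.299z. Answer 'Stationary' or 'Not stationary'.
\text{Not stationary}

The AR(p) characteristic polynomial is P(z) = 1 - 1.299z.
Stationarity requires all roots to lie outside the unit circle, i.e. |z| > 1 for every root.
This is linear in z: 1 + (-1.299) z = 0  =>  z = -1/(-1.299) = 0.769823,  |z| = 0.769823.
Moduli of all roots: 0.7698.
All moduli strictly greater than 1? No.
Verdict: Not stationary.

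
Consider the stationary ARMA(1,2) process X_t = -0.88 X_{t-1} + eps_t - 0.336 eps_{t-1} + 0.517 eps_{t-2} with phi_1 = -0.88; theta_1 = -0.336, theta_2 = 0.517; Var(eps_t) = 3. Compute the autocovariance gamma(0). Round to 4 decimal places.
\gamma(0) = 40.9310

Multiply the model equation by X_{t-k} and take expectations. With theta_0 = psi_0 = 1 and psi_j the MA(infinity) weights, this gives
  gamma(k) - sum_i phi_i gamma(k-i) = c_k,
  c_k = sigma^2 * sum_{j=k..q} theta_j psi_{j-k}   (c_k = 0 for k > q),
using gamma(-m) = gamma(m).
psi-weights needed (psi_j = theta_j + sum_i phi_i psi_{j-i}):
  psi_1 = theta_1 + phi_1 = -0.336 + (-0.88) = -1.216
  psi_2 = theta_2 + phi_1 psi_1 = 0.517 + (-0.88)(-1.216) = 1.58708
Right-hand sides:
  c_0 = sigma^2 (1 + theta_1 psi_1 + theta_2 psi_2) = 3 * (1 + (-0.336)(-1.216) + (0.517)(1.58708)) = 3 * 2.229096 = 6.687289
  c_1 = sigma^2 (theta_1 + theta_2 psi_1) = 3 * (-0.336 + (0.517)(-1.216)) = -2.894016
  c_2 = sigma^2 theta_2 = 3 * (0.517) = 1.551
Equations for k = 0 and k = 1 (AR order 1):
  gamma(0) = phi_1 gamma(1) + c_0
  gamma(1) = phi_1 gamma(0) + c_1
Substituting the second into the first: gamma(0) (1 - phi_1^2) = c_0 + phi_1 c_1, so
  gamma(0) = (c_0 + phi_1 c_1) / (1 - phi_1^2) = (6.687289 + (-0.88)(-2.894016)) / (1 - (-0.88)^2) = 9.234023 / 0.2256 = 40.930954.
Therefore gamma(0) = 40.9310 (to 4 decimal places).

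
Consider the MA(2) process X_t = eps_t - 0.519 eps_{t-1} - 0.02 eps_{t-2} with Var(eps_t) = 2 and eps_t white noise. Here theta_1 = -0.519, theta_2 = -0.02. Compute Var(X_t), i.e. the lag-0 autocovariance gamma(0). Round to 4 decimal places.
\gamma(0) = 2.5395

For an MA(q) process X_t = eps_t + sum_i theta_i eps_{t-i} with
Var(eps_t) = sigma^2, the variance is
  gamma(0) = sigma^2 * (1 + sum_i theta_i^2).
  sum_i theta_i^2 = (-0.519)^2 + (-0.02)^2 = 0.269361 + 0.0004 = 0.269761.
  gamma(0) = 2 * (1 + 0.269761) = 2 * 1.269761 = 2.539522, which rounds to 2.5395.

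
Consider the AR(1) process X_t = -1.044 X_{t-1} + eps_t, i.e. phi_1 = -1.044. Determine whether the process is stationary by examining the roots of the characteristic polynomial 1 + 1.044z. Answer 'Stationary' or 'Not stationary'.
\text{Not stationary}

The AR(p) characteristic polynomial is P(z) = 1 + 1.044z.
Stationarity requires all roots to lie outside the unit circle, i.e. |z| > 1 for every root.
This is linear in z: 1 + (1.044) z = 0  =>  z = -1/(1.044) = -0.957854,  |z| = 0.957854.
Moduli of all roots: 0.9579.
All moduli strictly greater than 1? No.
Verdict: Not stationary.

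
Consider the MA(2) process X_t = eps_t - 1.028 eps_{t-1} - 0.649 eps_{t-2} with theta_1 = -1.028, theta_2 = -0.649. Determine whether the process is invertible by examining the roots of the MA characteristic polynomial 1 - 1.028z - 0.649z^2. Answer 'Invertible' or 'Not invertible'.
\text{Not invertible}

The MA(q) characteristic polynomial is P(z) = 1 - 1.028z - 0.649z^2.
Invertibility requires all roots to lie outside the unit circle, i.e. |z| > 1 for every root.
Set 1 + (-1.028) z + (-0.649) z^2 = 0, i.e. a z^2 + b z + c = 0 with a = -0.649, b = -1.028, c = 1.
Discriminant D = b^2 - 4ac = (-1.028)^2 - 4*(-0.649)*1 = 1.056784 - (-2.596) = 3.652784.
D >= 0, so the roots are real: z = (-b +/- sqrt(D)) / (2a) = (1.028 +/- 1.911226) / (-1.298).
  z_1 = (1.028 + 1.911226) / (-1.298) = -2.2644,   |z_1| = 2.2644.
  z_2 = (1.028 - 1.911226) / (-1.298) = 0.6805,   |z_2| = 0.6805.
Moduli of all roots: 2.2644, 0.6805.
All moduli strictly greater than 1? No.
Verdict: Not invertible.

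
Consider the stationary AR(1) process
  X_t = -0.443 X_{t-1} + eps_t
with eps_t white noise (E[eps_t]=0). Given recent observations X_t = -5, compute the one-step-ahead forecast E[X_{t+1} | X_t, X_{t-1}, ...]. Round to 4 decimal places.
E[X_{t+1} \mid \mathcal F_t] = 2.2150

For an AR(p) model X_t = c + sum_i phi_i X_{t-i} + eps_t, the
one-step-ahead conditional mean is
  E[X_{t+1} | X_t, ...] = c + sum_i phi_i X_{t+1-i}.
Substitute known values:
  E[X_{t+1} | ...] = (-0.443) * (-5)
                   = 2.2150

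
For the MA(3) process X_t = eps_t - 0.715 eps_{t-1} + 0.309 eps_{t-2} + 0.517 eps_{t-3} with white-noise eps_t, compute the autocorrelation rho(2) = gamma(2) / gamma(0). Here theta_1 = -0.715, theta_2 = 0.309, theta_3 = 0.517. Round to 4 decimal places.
\rho(2) = -0.0324

For an MA(q) process with theta_0 = 1, the autocovariance is
  gamma(k) = sigma^2 * sum_{i=0..q-k} theta_i * theta_{i+k},
and rho(k) = gamma(k) / gamma(0). Sigma^2 cancels.
  numerator   = (1)*(0.309) + (-0.715)*(0.517) = -0.060655.
  denominator = (1)^2 + (-0.715)^2 + (0.309)^2 + (0.517)^2 = 1.873995.
  rho(2) = -0.060655 / 1.873995 = -0.0324.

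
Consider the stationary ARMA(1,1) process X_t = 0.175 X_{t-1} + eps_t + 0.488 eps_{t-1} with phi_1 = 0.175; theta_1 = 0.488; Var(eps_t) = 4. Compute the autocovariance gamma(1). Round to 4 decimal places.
\gamma(1) = 2.9694

Multiply the model equation by X_{t-k} and take expectations. With theta_0 = psi_0 = 1 and psi_j the MA(infinity) weights, this gives
  gamma(k) - sum_i phi_i gamma(k-i) = c_k,
  c_k = sigma^2 * sum_{j=k..q} theta_j psi_{j-k}   (c_k = 0 for k > q),
using gamma(-m) = gamma(m).
psi-weights needed (psi_j = theta_j + sum_i phi_i psi_{j-i}):
  psi_1 = theta_1 + phi_1 = 0.488 + (0.175) = 0.663
Right-hand sides:
  c_0 = sigma^2 (1 + theta_1 psi_1) = 4 * (1 + (0.488)(0.663)) = 4 * 1.323544 = 5.294176
  c_1 = sigma^2 theta_1 = 4 * (0.488) = 1.952
  c_2 = 0
Equations for k = 0 and k = 1 (AR order 1):
  gamma(0) = phi_1 gamma(1) + c_0
  gamma(1) = phi_1 gamma(0) + c_1
Substituting the second into the first: gamma(0) (1 - phi_1^2) = c_0 + phi_1 c_1, so
  gamma(0) = (c_0 + phi_1 c_1) / (1 - phi_1^2) = (5.294176 + (0.175)(1.952)) / (1 - (0.175)^2) = 5.635776 / 0.969375 = 5.813824.
  gamma(1) = phi_1 gamma(0) + c_1 = (0.175)(5.813824) + (1.952) = 2.969419.
Therefore gamma(1) = 2.9694 (to 4 decimal places).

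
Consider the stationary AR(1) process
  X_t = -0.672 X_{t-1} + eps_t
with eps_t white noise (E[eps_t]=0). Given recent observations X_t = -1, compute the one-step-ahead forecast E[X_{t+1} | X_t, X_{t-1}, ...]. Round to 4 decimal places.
E[X_{t+1} \mid \mathcal F_t] = 0.6720

For an AR(p) model X_t = c + sum_i phi_i X_{t-i} + eps_t, the
one-step-ahead conditional mean is
  E[X_{t+1} | X_t, ...] = c + sum_i phi_i X_{t+1-i}.
Substitute known values:
  E[X_{t+1} | ...] = (-0.672) * (-1)
                   = 0.6720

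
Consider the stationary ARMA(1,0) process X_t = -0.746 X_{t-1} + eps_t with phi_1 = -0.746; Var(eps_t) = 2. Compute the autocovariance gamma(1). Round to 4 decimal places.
\gamma(1) = -3.3643

Multiply the model equation by X_{t-k} and take expectations. With theta_0 = psi_0 = 1 and psi_j the MA(infinity) weights, this gives
  gamma(k) - sum_i phi_i gamma(k-i) = c_k,
  c_k = sigma^2 * sum_{j=k..q} theta_j psi_{j-k}   (c_k = 0 for k > q),
using gamma(-m) = gamma(m).
Pure AR (q = 0): c_0 = sigma^2 = 2, c_k = 0 for k >= 1.
Equations for k = 0 and k = 1 (AR order 1):
  gamma(0) = phi_1 gamma(1) + c_0
  gamma(1) = phi_1 gamma(0) + c_1
Substituting the second into the first: gamma(0) (1 - phi_1^2) = c_0 + phi_1 c_1, so
  gamma(0) = c_0 / (1 - phi_1^2) = 2 / (1 - (-0.746)^2) = 2 / 0.443484 = 4.509746.
  gamma(1) = phi_1 gamma(0) = (-0.746)(4.509746) = -3.36427.
Therefore gamma(1) = -3.3643 (to 4 decimal places).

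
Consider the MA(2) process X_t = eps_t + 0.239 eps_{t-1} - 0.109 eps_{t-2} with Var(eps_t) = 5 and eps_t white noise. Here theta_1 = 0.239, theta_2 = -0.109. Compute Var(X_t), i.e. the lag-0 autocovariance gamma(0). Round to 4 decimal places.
\gamma(0) = 5.3450

For an MA(q) process X_t = eps_t + sum_i theta_i eps_{t-i} with
Var(eps_t) = sigma^2, the variance is
  gamma(0) = sigma^2 * (1 + sum_i theta_i^2).
  sum_i theta_i^2 = (0.239)^2 + (-0.109)^2 = 0.057121 + 0.011881 = 0.069002.
  gamma(0) = 5 * (1 + 0.069002) = 5 * 1.069002 = 5.34501, which rounds to 5.3450.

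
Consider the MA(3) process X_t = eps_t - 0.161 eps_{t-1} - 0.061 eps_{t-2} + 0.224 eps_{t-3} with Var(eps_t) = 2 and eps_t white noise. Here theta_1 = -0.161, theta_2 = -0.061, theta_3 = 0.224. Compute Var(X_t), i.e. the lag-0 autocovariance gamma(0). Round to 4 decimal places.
\gamma(0) = 2.1596

For an MA(q) process X_t = eps_t + sum_i theta_i eps_{t-i} with
Var(eps_t) = sigma^2, the variance is
  gamma(0) = sigma^2 * (1 + sum_i theta_i^2).
  sum_i theta_i^2 = (-0.161)^2 + (-0.061)^2 + (0.224)^2 = 0.025921 + 0.003721 + 0.050176 = 0.079818.
  gamma(0) = 2 * (1 + 0.079818) = 2 * 1.079818 = 2.159636, which rounds to 2.1596.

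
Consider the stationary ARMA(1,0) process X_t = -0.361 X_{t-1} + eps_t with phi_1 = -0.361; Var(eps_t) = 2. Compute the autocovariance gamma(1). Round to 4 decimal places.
\gamma(1) = -0.8302

Multiply the model equation by X_{t-k} and take expectations. With theta_0 = psi_0 = 1 and psi_j the MA(infinity) weights, this gives
  gamma(k) - sum_i phi_i gamma(k-i) = c_k,
  c_k = sigma^2 * sum_{j=k..q} theta_j psi_{j-k}   (c_k = 0 for k > q),
using gamma(-m) = gamma(m).
Pure AR (q = 0): c_0 = sigma^2 = 2, c_k = 0 for k >= 1.
Equations for k = 0 and k = 1 (AR order 1):
  gamma(0) = phi_1 gamma(1) + c_0
  gamma(1) = phi_1 gamma(0) + c_1
Substituting the second into the first: gamma(0) (1 - phi_1^2) = c_0 + phi_1 c_1, so
  gamma(0) = c_0 / (1 - phi_1^2) = 2 / (1 - (-0.361)^2) = 2 / 0.869679 = 2.299699.
  gamma(1) = phi_1 gamma(0) = (-0.361)(2.299699) = -0.830191.
Therefore gamma(1) = -0.8302 (to 4 decimal places).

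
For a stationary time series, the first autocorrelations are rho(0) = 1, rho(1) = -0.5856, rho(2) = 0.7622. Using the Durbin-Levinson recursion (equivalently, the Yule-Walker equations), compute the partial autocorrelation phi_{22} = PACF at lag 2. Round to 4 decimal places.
\phi_{22} = 0.6381

The PACF at lag k is phi_{kk}, the last component of the solution
to the Yule-Walker system G_k phi = r_k where
  (G_k)_{ij} = rho(|i - j|), (r_k)_i = rho(i), i,j = 1..k.
Equivalently, Durbin-Levinson gives phi_{kk} iteratively:
  phi_{11} = rho(1)
  phi_{kk} = [rho(k) - sum_{j=1..k-1} phi_{k-1,j} rho(k-j)]
            / [1 - sum_{j=1..k-1} phi_{k-1,j} rho(j)],
  phi_{k,j} = phi_{k-1,j} - phi_{kk} phi_{k-1,k-j},  j = 1..k-1.
Step k = 1:
  phi_11 = rho(1) = -0.5856.
Step k = 2:
  phi_22 = [rho(2) - phi_11 rho(1)] / [1 - phi_11 rho(1)] = [0.7622 - (-0.5856)(-0.5856)] / [1 - (-0.5856)(-0.5856)]
         = 0.41927264 / 0.65707264 = 0.6381.
Therefore phi_{22} = 0.6381.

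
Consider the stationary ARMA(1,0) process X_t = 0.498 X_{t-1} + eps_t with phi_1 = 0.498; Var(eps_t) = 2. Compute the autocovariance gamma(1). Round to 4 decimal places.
\gamma(1) = 1.3245

Multiply the model equation by X_{t-k} and take expectations. With theta_0 = psi_0 = 1 and psi_j the MA(infinity) weights, this gives
  gamma(k) - sum_i phi_i gamma(k-i) = c_k,
  c_k = sigma^2 * sum_{j=k..q} theta_j psi_{j-k}   (c_k = 0 for k > q),
using gamma(-m) = gamma(m).
Pure AR (q = 0): c_0 = sigma^2 = 2, c_k = 0 for k >= 1.
Equations for k = 0 and k = 1 (AR order 1):
  gamma(0) = phi_1 gamma(1) + c_0
  gamma(1) = phi_1 gamma(0) + c_1
Substituting the second into the first: gamma(0) (1 - phi_1^2) = c_0 + phi_1 c_1, so
  gamma(0) = c_0 / (1 - phi_1^2) = 2 / (1 - (0.498)^2) = 2 / 0.751996 = 2.659589.
  gamma(1) = phi_1 gamma(0) = (0.498)(2.659589) = 1.324475.
Therefore gamma(1) = 1.3245 (to 4 decimal places).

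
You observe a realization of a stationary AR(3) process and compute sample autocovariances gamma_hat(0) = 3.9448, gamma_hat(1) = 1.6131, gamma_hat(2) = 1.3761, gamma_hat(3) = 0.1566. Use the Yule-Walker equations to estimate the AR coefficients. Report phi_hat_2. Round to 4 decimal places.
\hat\phi_{2} = 0.2830

The Yule-Walker equations for an AR(p) process read, in matrix form,
  Gamma_p phi = r_p,   with   (Gamma_p)_{ij} = gamma(|i - j|),
                       (r_p)_i = gamma(i),   i,j = 1..p.
Substitute the sample gammas (Toeplitz matrix and right-hand side of size 3):
  Gamma_p = [[3.9448, 1.6131, 1.3761], [1.6131, 3.9448, 1.6131], [1.3761, 1.6131, 3.9448]]
  r_p     = [1.6131, 1.3761, 0.1566]
Written out (R1..R3):
  (R1) 3.9448 phi_1 + 1.6131 phi_2 + 1.3761 phi_3 = 1.6131
  (R2) 1.6131 phi_1 + 3.9448 phi_2 + 1.6131 phi_3 = 1.3761
  (R3) 1.3761 phi_1 + 1.6131 phi_2 + 3.9448 phi_3 = 0.1566
Gaussian elimination:
  R2 <- R2 - (1.6131/3.9448) R1 = R2 - (0.408918) R1:  3.285174 phi_2 + 1.050388 phi_3 = 0.716474
  R3 <- R3 - (1.3761/3.9448) R1 = R3 - (0.348839) R1:  1.050388 phi_2 + 3.464763 phi_3 = -0.406112
  R3 <- R3 - (1.050388/3.285174) R2 = R3 - (0.319736) R2:  3.128916 phi_3 = -0.635195
Back-substitution:
  phi_hat_3 = -0.635195 / 3.128916 = -0.203008
  phi_hat_2 = (0.716474 - (1.050388)(-0.203008)) / 3.285174 = 0.283002
  phi_hat_1 = (1.6131 - (1.6131)(0.283002) - (1.3761)(-0.203008)) / 3.9448 = 0.36401
So phi_hat = [0.3640, 0.2830, -0.2030].
Therefore phi_hat_2 = 0.2830.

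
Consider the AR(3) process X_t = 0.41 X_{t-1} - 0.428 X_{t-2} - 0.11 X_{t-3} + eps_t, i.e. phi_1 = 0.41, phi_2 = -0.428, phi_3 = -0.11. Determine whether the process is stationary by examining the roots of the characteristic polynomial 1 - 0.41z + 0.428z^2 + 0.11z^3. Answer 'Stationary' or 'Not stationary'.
\text{Stationary}

The AR(p) characteristic polynomial is P(z) = 1 - 0.41z + 0.428z^2 + 0.11z^3.
Stationarity requires all roots to lie outside the unit circle, i.e. |z| > 1 for every root.
Degree 3: look for a simple real root z0 first, then factor out (1 - z/z0) and solve the remaining quadratic.
Testing z0 = -5: P(-5) = 1 + (-0.41)(-5) + (0.428)(-5)^2 + (0.11)(-5)^3
  = 1 + (2.05) + (10.7) + (-13.75) = 0.  So z_0 = -5 is a root, |z_0| = 5.
Divide out the factor (1 + 0.2 z) = (1 - z/z0) (since 1/z0 = -0.2):
  P(z) = (1 + 0.2 z)(1 + (-0.61) z + (0.55) z^2)
  [check: z-coef -0.61 - (-0.2) = -0.41; z^2-coef 0.55 - (-0.2)(-0.61) = 0.428; z^3-coef -(-0.2)(0.55) = 0.11.]
Remaining roots from the quadratic factor 1 + (-0.61) z + (0.55) z^2:
  Set 1 + (-0.61) z + (0.55) z^2 = 0, i.e. a z^2 + b z + c = 0 with a = 0.55, b = -0.61, c = 1.
  Discriminant D = b^2 - 4ac = (-0.61)^2 - 4*(0.55)*1 = 0.3721 - (2.2) = -1.8279.
  D < 0, so the roots are the complex-conjugate pair z = (-b +/- i sqrt(-D)) / (2a) = 0.5545 +/- 1.2291i.
  For a conjugate pair |z|^2 = z * conj(z) = (product of roots) = c/a = 1/(0.55) = 1.818182, so |z| = sqrt(1.818182) = 1.3484 for both roots.
Moduli of all roots: 5.0000, 1.3484, 1.3484.
All moduli strictly greater than 1? Yes.
Verdict: Stationary.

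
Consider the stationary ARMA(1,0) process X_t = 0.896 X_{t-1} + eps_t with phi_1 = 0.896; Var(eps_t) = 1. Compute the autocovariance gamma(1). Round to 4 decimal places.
\gamma(1) = 4.5440

Multiply the model equation by X_{t-k} and take expectations. With theta_0 = psi_0 = 1 and psi_j the MA(infinity) weights, this gives
  gamma(k) - sum_i phi_i gamma(k-i) = c_k,
  c_k = sigma^2 * sum_{j=k..q} theta_j psi_{j-k}   (c_k = 0 for k > q),
using gamma(-m) = gamma(m).
Pure AR (q = 0): c_0 = sigma^2 = 1, c_k = 0 for k >= 1.
Equations for k = 0 and k = 1 (AR order 1):
  gamma(0) = phi_1 gamma(1) + c_0
  gamma(1) = phi_1 gamma(0) + c_1
Substituting the second into the first: gamma(0) (1 - phi_1^2) = c_0 + phi_1 c_1, so
  gamma(0) = c_0 / (1 - phi_1^2) = 1 / (1 - (0.896)^2) = 1 / 0.197184 = 5.071405.
  gamma(1) = phi_1 gamma(0) = (0.896)(5.071405) = 4.543979.
Therefore gamma(1) = 4.5440 (to 4 decimal places).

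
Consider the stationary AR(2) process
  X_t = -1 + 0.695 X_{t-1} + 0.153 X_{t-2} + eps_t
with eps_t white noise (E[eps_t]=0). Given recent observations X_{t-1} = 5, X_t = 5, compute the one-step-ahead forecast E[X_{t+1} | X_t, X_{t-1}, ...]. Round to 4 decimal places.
E[X_{t+1} \mid \mathcal F_t] = 3.2400

For an AR(p) model X_t = c + sum_i phi_i X_{t-i} + eps_t, the
one-step-ahead conditional mean is
  E[X_{t+1} | X_t, ...] = c + sum_i phi_i X_{t+1-i}.
Substitute known values:
  E[X_{t+1} | ...] = -1 + (0.695) * (5) + (0.153) * (5)
                   = 3.2400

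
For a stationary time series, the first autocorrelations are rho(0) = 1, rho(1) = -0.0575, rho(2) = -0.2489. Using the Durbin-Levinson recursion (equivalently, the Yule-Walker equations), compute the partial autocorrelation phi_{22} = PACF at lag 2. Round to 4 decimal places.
\phi_{22} = -0.2530

The PACF at lag k is phi_{kk}, the last component of the solution
to the Yule-Walker system G_k phi = r_k where
  (G_k)_{ij} = rho(|i - j|), (r_k)_i = rho(i), i,j = 1..k.
Equivalently, Durbin-Levinson gives phi_{kk} iteratively:
  phi_{11} = rho(1)
  phi_{kk} = [rho(k) - sum_{j=1..k-1} phi_{k-1,j} rho(k-j)]
            / [1 - sum_{j=1..k-1} phi_{k-1,j} rho(j)],
  phi_{k,j} = phi_{k-1,j} - phi_{kk} phi_{k-1,k-j},  j = 1..k-1.
Step k = 1:
  phi_11 = rho(1) = -0.0575.
Step k = 2:
  phi_22 = [rho(2) - phi_11 rho(1)] / [1 - phi_11 rho(1)] = [-0.2489 - (-0.0575)(-0.0575)] / [1 - (-0.0575)(-0.0575)]
         = -0.25220625 / 0.99669375 = -0.253.
Therefore phi_{22} = -0.2530.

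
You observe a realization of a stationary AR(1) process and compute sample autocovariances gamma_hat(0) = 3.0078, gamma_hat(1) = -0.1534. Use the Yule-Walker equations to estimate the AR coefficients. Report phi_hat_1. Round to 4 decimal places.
\hat\phi_{1} = -0.0510

The Yule-Walker equations for an AR(p) process read, in matrix form,
  Gamma_p phi = r_p,   with   (Gamma_p)_{ij} = gamma(|i - j|),
                       (r_p)_i = gamma(i),   i,j = 1..p.
Substitute the sample gammas (Toeplitz matrix and right-hand side of size 1):
  Gamma_p = [[3.0078]]
  r_p     = [-0.1534]
With p = 1 this is the single equation gamma(0) phi_1 = gamma(1):
  phi_hat_1 = gamma(1) / gamma(0) = -0.1534 / 3.0078 = -0.0510.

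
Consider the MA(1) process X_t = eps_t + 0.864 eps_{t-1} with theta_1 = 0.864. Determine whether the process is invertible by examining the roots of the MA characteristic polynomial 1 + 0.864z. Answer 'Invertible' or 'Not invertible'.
\text{Invertible}

The MA(q) characteristic polynomial is P(z) = 1 + 0.864z.
Invertibility requires all roots to lie outside the unit circle, i.e. |z| > 1 for every root.
This is linear in z: 1 + (0.864) z = 0  =>  z = -1/(0.864) = -1.157407,  |z| = 1.157407.
Moduli of all roots: 1.1574.
All moduli strictly greater than 1? Yes.
Verdict: Invertible.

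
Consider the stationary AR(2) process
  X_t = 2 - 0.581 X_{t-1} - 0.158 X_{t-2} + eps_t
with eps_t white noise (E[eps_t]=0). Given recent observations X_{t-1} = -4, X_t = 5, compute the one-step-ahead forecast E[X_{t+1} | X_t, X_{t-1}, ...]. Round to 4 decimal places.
E[X_{t+1} \mid \mathcal F_t] = -0.2730

For an AR(p) model X_t = c + sum_i phi_i X_{t-i} + eps_t, the
one-step-ahead conditional mean is
  E[X_{t+1} | X_t, ...] = c + sum_i phi_i X_{t+1-i}.
Substitute known values:
  E[X_{t+1} | ...] = 2 + (-0.581) * (5) + (-0.158) * (-4)
                   = -0.2730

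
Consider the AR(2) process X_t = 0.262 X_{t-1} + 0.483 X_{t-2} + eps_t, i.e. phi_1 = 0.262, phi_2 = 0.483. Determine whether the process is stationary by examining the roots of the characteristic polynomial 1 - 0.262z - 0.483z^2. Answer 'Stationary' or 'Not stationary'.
\text{Stationary}

The AR(p) characteristic polynomial is P(z) = 1 - 0.262z - 0.483z^2.
Stationarity requires all roots to lie outside the unit circle, i.e. |z| > 1 for every root.
Set 1 + (-0.262) z + (-0.483) z^2 = 0, i.e. a z^2 + b z + c = 0 with a = -0.483, b = -0.262, c = 1.
Discriminant D = b^2 - 4ac = (-0.262)^2 - 4*(-0.483)*1 = 0.068644 - (-1.932) = 2.000644.
D >= 0, so the roots are real: z = (-b +/- sqrt(D)) / (2a) = (0.262 +/- 1.414441) / (-0.966).
  z_1 = (0.262 + 1.414441) / (-0.966) = -1.7354,   |z_1| = 1.7354.
  z_2 = (0.262 - 1.414441) / (-0.966) = 1.193,   |z_2| = 1.193.
Moduli of all roots: 1.7354, 1.1930.
All moduli strictly greater than 1? Yes.
Verdict: Stationary.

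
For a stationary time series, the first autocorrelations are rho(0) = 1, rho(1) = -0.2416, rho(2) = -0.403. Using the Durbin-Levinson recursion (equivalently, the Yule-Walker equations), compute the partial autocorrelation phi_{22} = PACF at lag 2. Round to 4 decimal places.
\phi_{22} = -0.4900

The PACF at lag k is phi_{kk}, the last component of the solution
to the Yule-Walker system G_k phi = r_k where
  (G_k)_{ij} = rho(|i - j|), (r_k)_i = rho(i), i,j = 1..k.
Equivalently, Durbin-Levinson gives phi_{kk} iteratively:
  phi_{11} = rho(1)
  phi_{kk} = [rho(k) - sum_{j=1..k-1} phi_{k-1,j} rho(k-j)]
            / [1 - sum_{j=1..k-1} phi_{k-1,j} rho(j)],
  phi_{k,j} = phi_{k-1,j} - phi_{kk} phi_{k-1,k-j},  j = 1..k-1.
Step k = 1:
  phi_11 = rho(1) = -0.2416.
Step k = 2:
  phi_22 = [rho(2) - phi_11 rho(1)] / [1 - phi_11 rho(1)] = [-0.403 - (-0.2416)(-0.2416)] / [1 - (-0.2416)(-0.2416)]
         = -0.46137056 / 0.94162944 = -0.49.
Therefore phi_{22} = -0.4900.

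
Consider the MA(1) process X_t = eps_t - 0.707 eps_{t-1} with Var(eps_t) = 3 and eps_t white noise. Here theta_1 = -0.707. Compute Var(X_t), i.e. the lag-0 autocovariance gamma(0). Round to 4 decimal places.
\gamma(0) = 4.4995

For an MA(q) process X_t = eps_t + sum_i theta_i eps_{t-i} with
Var(eps_t) = sigma^2, the variance is
  gamma(0) = sigma^2 * (1 + sum_i theta_i^2).
  sum_i theta_i^2 = (-0.707)^2 = 0.499849.
  gamma(0) = 3 * (1 + 0.499849) = 3 * 1.499849 = 4.499547, which rounds to 4.4995.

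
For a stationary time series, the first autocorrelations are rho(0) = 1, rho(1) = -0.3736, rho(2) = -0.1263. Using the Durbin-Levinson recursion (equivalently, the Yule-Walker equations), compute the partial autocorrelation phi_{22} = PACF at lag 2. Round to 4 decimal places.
\phi_{22} = -0.3090

The PACF at lag k is phi_{kk}, the last component of the solution
to the Yule-Walker system G_k phi = r_k where
  (G_k)_{ij} = rho(|i - j|), (r_k)_i = rho(i), i,j = 1..k.
Equivalently, Durbin-Levinson gives phi_{kk} iteratively:
  phi_{11} = rho(1)
  phi_{kk} = [rho(k) - sum_{j=1..k-1} phi_{k-1,j} rho(k-j)]
            / [1 - sum_{j=1..k-1} phi_{k-1,j} rho(j)],
  phi_{k,j} = phi_{k-1,j} - phi_{kk} phi_{k-1,k-j},  j = 1..k-1.
Step k = 1:
  phi_11 = rho(1) = -0.3736.
Step k = 2:
  phi_22 = [rho(2) - phi_11 rho(1)] / [1 - phi_11 rho(1)] = [-0.1263 - (-0.3736)(-0.3736)] / [1 - (-0.3736)(-0.3736)]
         = -0.26587696 / 0.86042304 = -0.309.
Therefore phi_{22} = -0.3090.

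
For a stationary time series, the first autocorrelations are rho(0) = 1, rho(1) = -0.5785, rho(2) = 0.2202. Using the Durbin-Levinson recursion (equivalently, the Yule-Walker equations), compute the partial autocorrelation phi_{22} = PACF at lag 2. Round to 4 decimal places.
\phi_{22} = -0.1720

The PACF at lag k is phi_{kk}, the last component of the solution
to the Yule-Walker system G_k phi = r_k where
  (G_k)_{ij} = rho(|i - j|), (r_k)_i = rho(i), i,j = 1..k.
Equivalently, Durbin-Levinson gives phi_{kk} iteratively:
  phi_{11} = rho(1)
  phi_{kk} = [rho(k) - sum_{j=1..k-1} phi_{k-1,j} rho(k-j)]
            / [1 - sum_{j=1..k-1} phi_{k-1,j} rho(j)],
  phi_{k,j} = phi_{k-1,j} - phi_{kk} phi_{k-1,k-j},  j = 1..k-1.
Step k = 1:
  phi_11 = rho(1) = -0.5785.
Step k = 2:
  phi_22 = [rho(2) - phi_11 rho(1)] / [1 - phi_11 rho(1)] = [0.2202 - (-0.5785)(-0.5785)] / [1 - (-0.5785)(-0.5785)]
         = -0.11446225 / 0.66533775 = -0.172.
Therefore phi_{22} = -0.1720.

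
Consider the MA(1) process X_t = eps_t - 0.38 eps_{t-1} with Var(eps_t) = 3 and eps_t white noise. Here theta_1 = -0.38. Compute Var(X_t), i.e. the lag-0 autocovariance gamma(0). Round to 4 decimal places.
\gamma(0) = 3.4332

For an MA(q) process X_t = eps_t + sum_i theta_i eps_{t-i} with
Var(eps_t) = sigma^2, the variance is
  gamma(0) = sigma^2 * (1 + sum_i theta_i^2).
  sum_i theta_i^2 = (-0.38)^2 = 0.1444.
  gamma(0) = 3 * (1 + 0.1444) = 3 * 1.1444 = 3.4332.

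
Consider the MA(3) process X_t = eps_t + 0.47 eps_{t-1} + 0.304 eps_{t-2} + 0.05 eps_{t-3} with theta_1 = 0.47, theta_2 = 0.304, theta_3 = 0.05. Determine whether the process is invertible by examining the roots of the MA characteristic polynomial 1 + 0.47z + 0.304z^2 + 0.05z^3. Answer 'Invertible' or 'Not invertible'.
\text{Invertible}

The MA(q) characteristic polynomial is P(z) = 1 + 0.47z + 0.304z^2 + 0.05z^3.
Invertibility requires all roots to lie outside the unit circle, i.e. |z| > 1 for every root.
Degree 3: look for a simple real root z0 first, then factor out (1 - z/z0) and solve the remaining quadratic.
Testing z0 = -5: P(-5) = 1 + (0.47)(-5) + (0.304)(-5)^2 + (0.05)(-5)^3
  = 1 + (-2.35) + (7.6) + (-6.25) = 0.  So z_0 = -5 is a root, |z_0| = 5.
Divide out the factor (1 + 0.2 z) = (1 - z/z0) (since 1/z0 = -0.2):
  P(z) = (1 + 0.2 z)(1 + (0.27) z + (0.25) z^2)
  [check: z-coef 0.27 - (-0.2) = 0.47; z^2-coef 0.25 - (-0.2)(0.27) = 0.304; z^3-coef -(-0.2)(0.25) = 0.05.]
Remaining roots from the quadratic factor 1 + (0.27) z + (0.25) z^2:
  Set 1 + (0.27) z + (0.25) z^2 = 0, i.e. a z^2 + b z + c = 0 with a = 0.25, b = 0.27, c = 1.
  Discriminant D = b^2 - 4ac = (0.27)^2 - 4*(0.25)*1 = 0.0729 - (1) = -0.9271.
  D < 0, so the roots are the complex-conjugate pair z = (-b +/- i sqrt(-D)) / (2a) = -0.54 +/- 1.9257i.
  For a conjugate pair |z|^2 = z * conj(z) = (product of roots) = c/a = 1/(0.25) = 4, so |z| = sqrt(4) = 2 for both roots.
Moduli of all roots: 5.0000, 2.0000, 2.0000.
All moduli strictly greater than 1? Yes.
Verdict: Invertible.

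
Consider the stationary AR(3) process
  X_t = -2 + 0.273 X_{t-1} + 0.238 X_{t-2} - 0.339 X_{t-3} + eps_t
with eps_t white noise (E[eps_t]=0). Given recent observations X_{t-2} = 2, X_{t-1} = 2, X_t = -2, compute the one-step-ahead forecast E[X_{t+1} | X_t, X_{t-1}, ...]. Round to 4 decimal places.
E[X_{t+1} \mid \mathcal F_t] = -2.7480

For an AR(p) model X_t = c + sum_i phi_i X_{t-i} + eps_t, the
one-step-ahead conditional mean is
  E[X_{t+1} | X_t, ...] = c + sum_i phi_i X_{t+1-i}.
Substitute known values:
  E[X_{t+1} | ...] = -2 + (0.273) * (-2) + (0.238) * (2) + (-0.339) * (2)
                   = -2.7480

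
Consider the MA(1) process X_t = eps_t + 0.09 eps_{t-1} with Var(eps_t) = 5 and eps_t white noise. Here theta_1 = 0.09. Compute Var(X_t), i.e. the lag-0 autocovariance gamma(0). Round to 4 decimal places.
\gamma(0) = 5.0405

For an MA(q) process X_t = eps_t + sum_i theta_i eps_{t-i} with
Var(eps_t) = sigma^2, the variance is
  gamma(0) = sigma^2 * (1 + sum_i theta_i^2).
  sum_i theta_i^2 = (0.09)^2 = 0.0081.
  gamma(0) = 5 * (1 + 0.0081) = 5 * 1.0081 = 5.0405.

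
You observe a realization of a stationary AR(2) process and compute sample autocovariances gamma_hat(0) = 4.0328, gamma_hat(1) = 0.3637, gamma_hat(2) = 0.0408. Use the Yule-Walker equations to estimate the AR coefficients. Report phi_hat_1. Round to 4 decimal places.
\hat\phi_{1} = 0.0900

The Yule-Walker equations for an AR(p) process read, in matrix form,
  Gamma_p phi = r_p,   with   (Gamma_p)_{ij} = gamma(|i - j|),
                       (r_p)_i = gamma(i),   i,j = 1..p.
Substitute the sample gammas (Toeplitz matrix and right-hand side of size 2):
  Gamma_p = [[4.0328, 0.3637], [0.3637, 4.0328]]
  r_p     = [0.3637, 0.0408]
Written out:
  4.0328 phi_1 + 0.3637 phi_2 = 0.3637
  0.3637 phi_1 + 4.0328 phi_2 = 0.0408
Solve by Cramer's rule:
  det = gamma(0)^2 - gamma(1)^2 = (4.0328)^2 - (0.3637)^2 = 16.26347584 - 0.13227769 = 16.13119815
  phi_hat_1 = [gamma(1) gamma(0) - gamma(1) gamma(2)] / det = [(0.3637)(4.0328) - (0.3637)(0.0408)] / 16.13119815 = 1.4518904 / 16.13119815 = 0.09
  phi_hat_2 = [gamma(0) gamma(2) - gamma(1)^2] / det = [(4.0328)(0.0408) - (0.3637)^2] / 16.13119815 = 0.03226055 / 16.13119815 = 0.002
So phi_hat = [0.0900, 0.0020].
Therefore phi_hat_1 = 0.0900.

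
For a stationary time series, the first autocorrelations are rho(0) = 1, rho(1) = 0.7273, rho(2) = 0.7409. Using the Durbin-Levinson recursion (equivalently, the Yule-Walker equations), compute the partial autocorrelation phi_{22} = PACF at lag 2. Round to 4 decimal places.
\phi_{22} = 0.4499

The PACF at lag k is phi_{kk}, the last component of the solution
to the Yule-Walker system G_k phi = r_k where
  (G_k)_{ij} = rho(|i - j|), (r_k)_i = rho(i), i,j = 1..k.
Equivalently, Durbin-Levinson gives phi_{kk} iteratively:
  phi_{11} = rho(1)
  phi_{kk} = [rho(k) - sum_{j=1..k-1} phi_{k-1,j} rho(k-j)]
            / [1 - sum_{j=1..k-1} phi_{k-1,j} rho(j)],
  phi_{k,j} = phi_{k-1,j} - phi_{kk} phi_{k-1,k-j},  j = 1..k-1.
Step k = 1:
  phi_11 = rho(1) = 0.7273.
Step k = 2:
  phi_22 = [rho(2) - phi_11 rho(1)] / [1 - phi_11 rho(1)] = [0.7409 - (0.7273)(0.7273)] / [1 - (0.7273)(0.7273)]
         = 0.21193471 / 0.47103471 = 0.4499.
Therefore phi_{22} = 0.4499.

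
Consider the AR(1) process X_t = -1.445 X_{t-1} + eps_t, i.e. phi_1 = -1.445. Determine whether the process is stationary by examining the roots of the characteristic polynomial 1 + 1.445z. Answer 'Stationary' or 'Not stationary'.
\text{Not stationary}

The AR(p) characteristic polynomial is P(z) = 1 + 1.445z.
Stationarity requires all roots to lie outside the unit circle, i.e. |z| > 1 for every root.
This is linear in z: 1 + (1.445) z = 0  =>  z = -1/(1.445) = -0.692042,  |z| = 0.692042.
Moduli of all roots: 0.6920.
All moduli strictly greater than 1? No.
Verdict: Not stationary.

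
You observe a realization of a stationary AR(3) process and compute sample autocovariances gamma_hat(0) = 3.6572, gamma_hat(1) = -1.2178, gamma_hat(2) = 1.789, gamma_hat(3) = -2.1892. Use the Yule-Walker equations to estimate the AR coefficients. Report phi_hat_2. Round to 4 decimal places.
\hat\phi_{2} = 0.3300

The Yule-Walker equations for an AR(p) process read, in matrix form,
  Gamma_p phi = r_p,   with   (Gamma_p)_{ij} = gamma(|i - j|),
                       (r_p)_i = gamma(i),   i,j = 1..p.
Substitute the sample gammas (Toeplitz matrix and right-hand side of size 3):
  Gamma_p = [[3.6572, -1.2178, 1.789], [-1.2178, 3.6572, -1.2178], [1.789, -1.2178, 3.6572]]
  r_p     = [-1.2178, 1.789, -2.1892]
Written out (R1..R3):
  (R1) 3.6572 phi_1 - 1.2178 phi_2 + 1.789 phi_3 = -1.2178
  (R2) -1.2178 phi_1 + 3.6572 phi_2 - 1.2178 phi_3 = 1.789
  (R3) 1.789 phi_1 - 1.2178 phi_2 + 3.6572 phi_3 = -2.1892
Gaussian elimination:
  R2 <- R2 - (-1.2178/3.6572) R1 = R2 - (-0.332987) R1:  3.251688 phi_2 - 0.622086 phi_3 = 1.383488
  R3 <- R3 - (1.789/3.6572) R1 = R3 - (0.489172) R1:  -0.622086 phi_2 + 2.782071 phi_3 = -1.593486
  R3 <- R3 - (-0.622086/3.251688) R2 = R3 - (-0.191312) R2:  2.663059 phi_3 = -1.328809
Back-substitution:
  phi_hat_3 = -1.328809 / 2.663059 = -0.498978
  phi_hat_2 = (1.383488 - (-0.622086)(-0.498978)) / 3.251688 = 0.330007
  phi_hat_1 = (-1.2178 - (-1.2178)(0.330007) - (1.789)(-0.498978)) / 3.6572 = 0.020987
So phi_hat = [0.0210, 0.3300, -0.4990].
Therefore phi_hat_2 = 0.3300.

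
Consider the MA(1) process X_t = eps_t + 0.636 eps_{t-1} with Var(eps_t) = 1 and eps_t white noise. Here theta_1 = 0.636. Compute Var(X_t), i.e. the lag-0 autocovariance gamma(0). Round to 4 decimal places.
\gamma(0) = 1.4045

For an MA(q) process X_t = eps_t + sum_i theta_i eps_{t-i} with
Var(eps_t) = sigma^2, the variance is
  gamma(0) = sigma^2 * (1 + sum_i theta_i^2).
  sum_i theta_i^2 = (0.636)^2 = 0.404496.
  gamma(0) = 1 * (1 + 0.404496) = 1 * 1.404496 = 1.404496, which rounds to 1.4045.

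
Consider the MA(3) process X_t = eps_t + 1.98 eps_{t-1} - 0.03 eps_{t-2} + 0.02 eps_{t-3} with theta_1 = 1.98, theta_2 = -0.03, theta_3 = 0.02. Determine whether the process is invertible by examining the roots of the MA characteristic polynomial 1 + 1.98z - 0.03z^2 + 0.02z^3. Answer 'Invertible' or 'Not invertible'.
\text{Not invertible}

The MA(q) characteristic polynomial is P(z) = 1 + 1.98z - 0.03z^2 + 0.02z^3.
Invertibility requires all roots to lie outside the unit circle, i.e. |z| > 1 for every root.
Degree 3: look for a simple real root z0 first, then factor out (1 - z/z0) and solve the remaining quadratic.
Testing z0 = -0.5: P(-0.5) = 1 + (1.98)(-0.5) + (-0.03)(-0.5)^2 + (0.02)(-0.5)^3
  = 1 + (-0.99) + (-0.0075) + (-0.0025) = 0.  So z_0 = -0.5 is a root, |z_0| = 0.5.
Divide out the factor (1 + 2 z) = (1 - z/z0) (since 1/z0 = -2):
  P(z) = (1 + 2 z)(1 + (-0.02) z + (0.01) z^2)
  [check: z-coef -0.02 - (-2) = 1.98; z^2-coef 0.01 - (-2)(-0.02) = -0.03; z^3-coef -(-2)(0.01) = 0.02.]
Remaining roots from the quadratic factor 1 + (-0.02) z + (0.01) z^2:
  Set 1 + (-0.02) z + (0.01) z^2 = 0, i.e. a z^2 + b z + c = 0 with a = 0.01, b = -0.02, c = 1.
  Discriminant D = b^2 - 4ac = (-0.02)^2 - 4*(0.01)*1 = 0.0004 - (0.04) = -0.0396.
  D < 0, so the roots are the complex-conjugate pair z = (-b +/- i sqrt(-D)) / (2a) = 1 +/- 9.9499i.
  For a conjugate pair |z|^2 = z * conj(z) = (product of roots) = c/a = 1/(0.01) = 100, so |z| = sqrt(100) = 10 for both roots.
Moduli of all roots: 0.5000, 10.0000, 10.0000.
All moduli strictly greater than 1? No.
Verdict: Not invertible.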